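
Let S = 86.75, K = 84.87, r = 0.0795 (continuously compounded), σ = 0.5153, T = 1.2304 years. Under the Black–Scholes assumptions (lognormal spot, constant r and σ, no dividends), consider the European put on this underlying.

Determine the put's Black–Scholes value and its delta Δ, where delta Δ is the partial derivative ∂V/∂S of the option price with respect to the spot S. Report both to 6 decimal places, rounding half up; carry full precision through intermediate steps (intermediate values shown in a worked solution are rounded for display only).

σ√T = 0.5153·√1.2304 = 0.571588
d₁ = (ln(S/K) + (r+σ²/2)T) / (σ√T) = (ln(86.75/84.87) + (0.0795+0.5153²/2)·1.2304) / 0.571588 = (0.021910 + 0.261173) / 0.571588 = 0.495257
d₂ = d₁ − σ√T = 0.495257 − 0.571588 = -0.076331
e^{−rT} = e^{−0.0795·1.2304} = 0.906815
N(−d₁) = 0.310209,  N(−d₂) = 0.530422
Put price V = K·e^{−rT}·N(−d₂) − S·N(−d₁) = 40.822030 − 26.910660 = 13.911370
Δ = −N(−d₁) = -0.310209

price = 13.911370
Δ = -0.310209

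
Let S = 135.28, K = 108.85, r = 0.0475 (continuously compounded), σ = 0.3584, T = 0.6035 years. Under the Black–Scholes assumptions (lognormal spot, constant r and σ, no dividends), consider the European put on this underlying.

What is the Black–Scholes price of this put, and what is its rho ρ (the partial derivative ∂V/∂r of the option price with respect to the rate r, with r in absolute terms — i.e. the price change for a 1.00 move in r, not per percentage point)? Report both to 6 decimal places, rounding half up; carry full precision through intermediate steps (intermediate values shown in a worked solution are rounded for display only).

σ√T = 0.3584·√0.6035 = 0.278424
d₁ = (ln(S/K) + (r+σ²/2)T) / (σ√T) = (ln(135.28/108.85) + (0.0475+0.3584²/2)·0.6035) / 0.278424 = (0.217376 + 0.067426) / 0.278424 = 1.022908
d₂ = d₁ − σ√T = 1.022908 − 0.278424 = 0.744484
e^{−rT} = e^{−0.0475·0.6035} = 0.971741
N(−d₁) = 0.153176,  N(−d₂) = 0.228292
Put price V = K·e^{−rT}·N(−d₂) − S·N(−d₁) = 24.147337 − 20.721604 = 3.425732
ρ = −K·T·e^{−rT}·N(−d₂) = -14.572918

price = 3.425732
ρ = -14.572918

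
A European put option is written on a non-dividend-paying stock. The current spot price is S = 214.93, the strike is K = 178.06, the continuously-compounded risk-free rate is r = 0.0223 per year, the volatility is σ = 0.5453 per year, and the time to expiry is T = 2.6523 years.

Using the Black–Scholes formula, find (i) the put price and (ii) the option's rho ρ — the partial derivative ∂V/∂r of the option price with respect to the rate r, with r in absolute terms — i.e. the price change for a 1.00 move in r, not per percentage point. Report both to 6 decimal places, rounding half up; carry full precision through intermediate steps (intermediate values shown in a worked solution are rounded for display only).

σ√T = 0.5453·√2.6523 = 0.888069
d₁ = (ln(S/K) + (r+σ²/2)T) / (σ√T) = (ln(214.93/178.06) + (0.0223+0.5453²/2)·2.6523) / 0.888069 = (0.188192 + 0.453480) / 0.888069 = 0.722547
d₂ = d₁ − σ√T = 0.722547 − 0.888069 = -0.165522
e^{−rT} = e^{−0.0223·2.6523} = 0.942569
N(−d₁) = 0.234979,  N(−d₂) = 0.565734
Put price V = K·e^{−rT}·N(−d₂) − S·N(−d₁) = 94.949227 − 50.504075 = 44.445152
ρ = −K·T·e^{−rT}·N(−d₂) = -251.833834

price = 44.445152
ρ = -251.833834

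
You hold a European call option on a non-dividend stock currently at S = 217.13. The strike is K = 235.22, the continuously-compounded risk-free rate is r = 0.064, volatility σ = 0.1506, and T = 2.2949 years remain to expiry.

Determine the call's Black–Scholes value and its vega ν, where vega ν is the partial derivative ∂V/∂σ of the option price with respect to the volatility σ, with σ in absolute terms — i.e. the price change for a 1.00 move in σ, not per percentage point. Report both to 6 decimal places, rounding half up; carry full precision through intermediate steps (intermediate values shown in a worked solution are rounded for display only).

σ√T = 0.1506·√2.2949 = 0.228143
d₁ = (ln(S/K) + (r+σ²/2)T) / (σ√T) = (ln(217.13/235.22) + (0.064+0.1506²/2)·2.2949) / 0.228143 = (-0.080025 + 0.172898) / 0.228143 = 0.407083
d₂ = d₁ − σ√T = 0.407083 − 0.228143 = 0.178941
e^{−rT} = e^{−0.064·2.2949} = 0.863403
N(d₁) = 0.658027,  N(d₂) = 0.571008
Call price V = S·N(d₁) − K·e^{−rT}·N(d₂) = 142.877330 − 115.965799 = 26.911530
φ(d₁) = (1/√(2π))·e^{−d₁²/2} = 0.367219
ν = S·φ(d₁)·√T = 120.788837

price = 26.911530
ν = 120.788837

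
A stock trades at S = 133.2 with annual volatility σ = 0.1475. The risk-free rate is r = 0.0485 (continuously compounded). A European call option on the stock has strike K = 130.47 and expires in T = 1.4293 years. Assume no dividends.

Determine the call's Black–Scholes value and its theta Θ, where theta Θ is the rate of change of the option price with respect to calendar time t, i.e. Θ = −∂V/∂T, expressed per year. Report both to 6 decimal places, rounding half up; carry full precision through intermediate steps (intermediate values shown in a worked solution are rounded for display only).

σ√T = 0.1475·√1.4293 = 0.176341
d₁ = (ln(S/K) + (r+σ²/2)T) / (σ√T) = (ln(133.2/130.47) + (0.0485+0.1475²/2)·1.4293) / 0.176341 = (0.020708 + 0.084869) / 0.176341 = 0.598712
d₂ = d₁ − σ√T = 0.598712 − 0.176341 = 0.422371
e^{−rT} = e^{−0.0485·1.4293} = 0.933027
N(d₁) = 0.725318,  N(d₂) = 0.663623
Call price V = S·N(d₁) − K·e^{−rT}·N(d₂) = 96.612300 − 80.784167 = 15.828132
φ(d₁) = (1/√(2π))·e^{−d₁²/2} = 0.333482
Θ = −S·φ(d₁)·σ/(2√T) − r·K·e^{−rT}·N(d₂) = −2.740166 − 3.918032 = -6.658198

price = 15.828132
Θ = -6.658198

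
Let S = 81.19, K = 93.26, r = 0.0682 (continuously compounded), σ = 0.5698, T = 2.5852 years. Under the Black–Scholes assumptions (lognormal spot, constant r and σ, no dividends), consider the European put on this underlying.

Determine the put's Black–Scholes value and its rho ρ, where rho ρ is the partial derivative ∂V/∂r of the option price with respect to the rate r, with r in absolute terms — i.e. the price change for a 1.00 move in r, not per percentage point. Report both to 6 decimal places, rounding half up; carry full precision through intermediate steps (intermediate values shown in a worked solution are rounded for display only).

σ√T = 0.5698·√2.5852 = 0.916156
d₁ = (ln(S/K) + (r+σ²/2)T) / (σ√T) = (ln(81.19/93.26) + (0.0682+0.5698²/2)·2.5852) / 0.916156 = (-0.138599 + 0.595982) / 0.916156 = 0.499241
d₂ = d₁ − σ√T = 0.499241 − 0.916156 = -0.416915
e^{−rT} = e^{−0.0682·2.5852} = 0.838358
N(−d₁) = 0.308805,  N(−d₂) = 0.661630
Put price V = K·e^{−rT}·N(−d₂) − S·N(−d₁) = 51.729678 − 25.071869 = 26.657809
ρ = −K·T·e^{−rT}·N(−d₂) = -133.731563

price = 26.657809
ρ = -133.731563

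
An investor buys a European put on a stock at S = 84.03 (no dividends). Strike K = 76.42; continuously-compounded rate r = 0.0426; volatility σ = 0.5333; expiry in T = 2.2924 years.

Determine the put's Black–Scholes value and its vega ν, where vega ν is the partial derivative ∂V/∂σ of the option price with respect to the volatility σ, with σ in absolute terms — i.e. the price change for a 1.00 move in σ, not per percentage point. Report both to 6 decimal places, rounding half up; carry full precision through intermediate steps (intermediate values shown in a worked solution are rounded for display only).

σ√T = 0.5333·√2.2924 = 0.807452
d₁ = (ln(S/K) + (r+σ²/2)T) / (σ√T) = (ln(84.03/76.42) + (0.0426+0.5333²/2)·2.2924) / 0.807452 = (0.094929 + 0.423646) / 0.807452 = 0.642236
d₂ = d₁ − σ√T = 0.642236 − 0.807452 = -0.165216
e^{−rT} = e^{−0.0426·2.2924} = 0.906961
N(−d₁) = 0.260360,  N(−d₂) = 0.565613
Put price V = K·e^{−rT}·N(−d₂) − S·N(−d₁) = 39.202592 − 21.878038 = 17.324553
φ(d₁) = (1/√(2π))·e^{−d₁²/2} = 0.324597
ν = S·φ(d₁)·√T = 41.297468

price = 17.324553
ν = 41.297468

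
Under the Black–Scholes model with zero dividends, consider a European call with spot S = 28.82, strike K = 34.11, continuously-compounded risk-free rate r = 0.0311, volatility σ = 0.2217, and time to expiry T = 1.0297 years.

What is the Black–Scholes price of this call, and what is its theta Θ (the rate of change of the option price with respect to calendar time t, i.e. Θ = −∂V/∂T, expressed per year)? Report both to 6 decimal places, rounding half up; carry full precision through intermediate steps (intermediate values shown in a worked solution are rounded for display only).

σ√T = 0.2217·√1.0297 = 0.224968
d₁ = (ln(S/K) + (r+σ²/2)T) / (σ√T) = (ln(28.82/34.11) + (0.0311+0.2217²/2)·1.0297) / 0.224968 = (-0.168521 + 0.057329) / 0.224968 = -0.494257
d₂ = d₁ − σ√T = -0.494257 − 0.224968 = -0.719225
e^{−rT} = e^{−0.0311·1.0297} = 0.968484
N(d₁) = 0.310562,  N(d₂) = 0.236001
Call price V = S·N(d₁) − K·e^{−rT}·N(d₂) = 8.950411 − 7.796295 = 1.154116
φ(d₁) = (1/√(2π))·e^{−d₁²/2} = 0.353072
Θ = −S·φ(d₁)·σ/(2√T) − r·K·e^{−rT}·N(d₂) = −1.111572 − 0.242465 = -1.354037

price = 1.154116
Θ = -1.354037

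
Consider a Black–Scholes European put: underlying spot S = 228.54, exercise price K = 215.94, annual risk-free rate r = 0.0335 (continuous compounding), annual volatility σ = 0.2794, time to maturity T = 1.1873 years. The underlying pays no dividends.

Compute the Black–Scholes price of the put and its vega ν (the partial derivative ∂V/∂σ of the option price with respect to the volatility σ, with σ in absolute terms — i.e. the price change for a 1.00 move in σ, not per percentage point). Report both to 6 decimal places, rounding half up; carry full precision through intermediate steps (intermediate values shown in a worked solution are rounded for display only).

price = 17.171207
ν = 88.993659

σ√T = 0.2794·√1.1873 = 0.304443
d₁ = (ln(S/K) + (r+σ²/2)T) / (σ√T) = (ln(228.54/215.94) + (0.0335+0.2794²/2)·1.1873) / 0.304443 = (0.056711 + 0.086117) / 0.304443 = 0.469145
d₂ = d₁ − σ√T = 0.469145 − 0.304443 = 0.164702
e^{−rT} = e^{−0.0335·1.1873} = 0.961006
N(−d₁) = 0.319483,  N(−d₂) = 0.434589
Put price V = K·e^{−rT}·N(−d₂) − S·N(−d₁) = 90.185853 − 73.014646 = 17.171207
φ(d₁) = (1/√(2π))·e^{−d₁²/2} = 0.357369
ν = S·φ(d₁)·√T = 88.993659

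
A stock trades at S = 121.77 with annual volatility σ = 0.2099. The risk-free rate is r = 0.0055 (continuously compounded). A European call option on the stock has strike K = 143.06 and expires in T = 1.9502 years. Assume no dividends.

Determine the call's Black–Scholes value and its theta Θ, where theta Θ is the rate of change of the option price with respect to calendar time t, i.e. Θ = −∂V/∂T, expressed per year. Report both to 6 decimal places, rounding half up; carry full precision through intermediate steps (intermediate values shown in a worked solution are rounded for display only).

price = 7.416050
Θ = -3.611940

σ√T = 0.2099·√1.9502 = 0.293124
d₁ = (ln(S/K) + (r+σ²/2)T) / (σ√T) = (ln(121.77/143.06) + (0.0055+0.2099²/2)·1.9502) / 0.293124 = (-0.161130 + 0.053687) / 0.293124 = -0.366544
d₂ = d₁ − σ√T = -0.366544 − 0.293124 = -0.659669
e^{−rT} = e^{−0.0055·1.9502} = 0.989331
N(d₁) = 0.356980,  N(d₂) = 0.254733
Call price V = S·N(d₁) − K·e^{−rT}·N(d₂) = 43.469399 − 36.053349 = 7.416050
φ(d₁) = (1/√(2π))·e^{−d₁²/2} = 0.373023
Θ = −S·φ(d₁)·σ/(2√T) − r·K·e^{−rT}·N(d₂) = −3.413646 − 0.198293 = -3.611940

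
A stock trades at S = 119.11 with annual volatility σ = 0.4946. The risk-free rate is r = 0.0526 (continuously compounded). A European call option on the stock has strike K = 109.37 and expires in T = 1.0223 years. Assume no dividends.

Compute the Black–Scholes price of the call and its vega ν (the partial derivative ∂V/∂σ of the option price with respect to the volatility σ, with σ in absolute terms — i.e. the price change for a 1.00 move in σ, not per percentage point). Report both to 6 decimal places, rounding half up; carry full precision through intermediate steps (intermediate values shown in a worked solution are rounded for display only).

price = 30.549733
ν = 41.790056

σ√T = 0.4946·√1.0223 = 0.500084
d₁ = (ln(S/K) + (r+σ²/2)T) / (σ√T) = (ln(119.11/109.37) + (0.0526+0.4946²/2)·1.0223) / 0.500084 = (0.085311 + 0.178815) / 0.500084 = 0.528163
d₂ = d₁ − σ√T = 0.528163 − 0.500084 = 0.028078
e^{−rT} = e^{−0.0526·1.0223} = 0.947647
N(d₁) = 0.701307,  N(d₂) = 0.511200
Call price V = S·N(d₁) − K·e^{−rT}·N(d₂) = 83.532657 − 52.982924 = 30.549733
φ(d₁) = (1/√(2π))·e^{−d₁²/2} = 0.347005
ν = S·φ(d₁)·√T = 41.790056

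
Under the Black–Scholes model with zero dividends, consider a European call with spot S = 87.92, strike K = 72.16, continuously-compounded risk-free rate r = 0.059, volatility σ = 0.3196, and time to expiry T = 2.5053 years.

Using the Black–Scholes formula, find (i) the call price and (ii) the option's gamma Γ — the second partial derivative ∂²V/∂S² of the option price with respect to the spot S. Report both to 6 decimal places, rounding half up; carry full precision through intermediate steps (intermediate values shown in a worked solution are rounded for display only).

price = 31.082953
Γ = 0.005790

σ√T = 0.3196·√2.5053 = 0.505867
d₁ = (ln(S/K) + (r+σ²/2)T) / (σ√T) = (ln(87.92/72.16) + (0.059+0.3196²/2)·2.5053) / 0.505867 = (0.197541 + 0.275764) / 0.505867 = 0.935631
d₂ = d₁ − σ√T = 0.935631 − 0.505867 = 0.429763
e^{−rT} = e^{−0.059·2.5053} = 0.862593
N(d₁) = 0.825268,  N(d₂) = 0.666316
Call price V = S·N(d₁) − K·e^{−rT}·N(d₂) = 72.557591 − 41.474637 = 31.082953
φ(d₁) = (1/√(2π))·e^{−d₁²/2} = 0.257524
Γ = φ(d₁) / (S·σ·√T) = 0.005790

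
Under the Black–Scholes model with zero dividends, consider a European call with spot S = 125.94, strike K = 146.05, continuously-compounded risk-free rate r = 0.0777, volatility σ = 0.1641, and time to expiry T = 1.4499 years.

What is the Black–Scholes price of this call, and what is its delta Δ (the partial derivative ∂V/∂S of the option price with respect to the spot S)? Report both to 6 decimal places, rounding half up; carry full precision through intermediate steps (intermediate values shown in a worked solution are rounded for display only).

σ√T = 0.1641·√1.4499 = 0.197596
d₁ = (ln(S/K) + (r+σ²/2)T) / (σ√T) = (ln(125.94/146.05) + (0.0777+0.1641²/2)·1.4499) / 0.197596 = (-0.148143 + 0.132179) / 0.197596 = -0.080792
d₂ = d₁ − σ√T = -0.080792 − 0.197596 = -0.278388
e^{−rT} = e^{−0.0777·1.4499} = 0.893457
N(d₁) = 0.467804,  N(d₂) = 0.390357
Call price V = S·N(d₁) − K·e^{−rT}·N(d₂) = 58.915196 − 50.937488 = 7.977709
Δ = N(d₁) = 0.467804

price = 7.977709
Δ = 0.467804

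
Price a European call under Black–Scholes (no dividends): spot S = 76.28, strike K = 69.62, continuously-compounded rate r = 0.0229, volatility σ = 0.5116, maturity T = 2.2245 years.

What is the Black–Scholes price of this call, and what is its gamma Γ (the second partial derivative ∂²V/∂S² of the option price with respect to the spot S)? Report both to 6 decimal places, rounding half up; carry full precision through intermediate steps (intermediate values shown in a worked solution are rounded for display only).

price = 26.573305
Γ = 0.005833

σ√T = 0.5116·√2.2245 = 0.763039
d₁ = (ln(S/K) + (r+σ²/2)T) / (σ√T) = (ln(76.28/69.62) + (0.0229+0.5116²/2)·2.2245) / 0.763039 = (0.091359 + 0.342055) / 0.763039 = 0.568011
d₂ = d₁ − σ√T = 0.568011 − 0.763039 = -0.195028
e^{−rT} = e^{−0.0229·2.2245} = 0.950335
N(d₁) = 0.714986,  N(d₂) = 0.422685
Call price V = S·N(d₁) − K·e^{−rT}·N(d₂) = 54.539140 − 27.965835 = 26.573305
φ(d₁) = (1/√(2π))·e^{−d₁²/2} = 0.339508
Γ = φ(d₁) / (S·σ·√T) = 0.005833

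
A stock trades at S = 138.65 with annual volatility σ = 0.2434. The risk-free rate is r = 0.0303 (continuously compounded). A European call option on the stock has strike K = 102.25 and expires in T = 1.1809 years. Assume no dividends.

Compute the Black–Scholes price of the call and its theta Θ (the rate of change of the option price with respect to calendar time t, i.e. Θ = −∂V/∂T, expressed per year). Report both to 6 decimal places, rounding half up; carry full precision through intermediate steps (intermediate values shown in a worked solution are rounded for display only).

price = 41.434185
Θ = -4.881962

σ√T = 0.2434·√1.1809 = 0.264501
d₁ = (ln(S/K) + (r+σ²/2)T) / (σ√T) = (ln(138.65/102.25) + (0.0303+0.2434²/2)·1.1809) / 0.264501 = (0.304532 + 0.070762) / 0.264501 = 1.418875
d₂ = d₁ − σ√T = 1.418875 − 0.264501 = 1.154374
e^{−rT} = e^{−0.0303·1.1809} = 0.964851
N(d₁) = 0.922032,  N(d₂) = 0.875827
Call price V = S·N(d₁) − K·e^{−rT}·N(d₂) = 127.839767 − 86.405582 = 41.434185
φ(d₁) = (1/√(2π))·e^{−d₁²/2} = 0.145797
Θ = −S·φ(d₁)·σ/(2√T) − r·K·e^{−rT}·N(d₂) = −2.263873 − 2.618089 = -4.881962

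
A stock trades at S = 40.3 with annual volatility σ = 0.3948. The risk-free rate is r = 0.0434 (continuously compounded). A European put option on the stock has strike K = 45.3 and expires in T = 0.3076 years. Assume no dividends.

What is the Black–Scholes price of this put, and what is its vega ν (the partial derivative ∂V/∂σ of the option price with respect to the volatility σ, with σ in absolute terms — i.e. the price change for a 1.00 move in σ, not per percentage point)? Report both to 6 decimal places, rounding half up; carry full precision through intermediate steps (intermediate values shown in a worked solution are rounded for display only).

price = 6.309839
ν = 8.346165

σ√T = 0.3948·√0.3076 = 0.218963
d₁ = (ln(S/K) + (r+σ²/2)T) / (σ√T) = (ln(40.3/45.3) + (0.0434+0.3948²/2)·0.3076) / 0.218963 = (-0.116956 + 0.037322) / 0.218963 = -0.363685
d₂ = d₁ − σ√T = -0.363685 − 0.218963 = -0.582647
e^{−rT} = e^{−0.0434·0.3076} = 0.986739
N(−d₁) = 0.641953,  N(−d₂) = 0.719935
Put price V = K·e^{−rT}·N(−d₂) − S·N(−d₁) = 32.180553 − 25.870714 = 6.309839
φ(d₁) = (1/√(2π))·e^{−d₁²/2} = 0.373412
ν = S·φ(d₁)·√T = 8.346165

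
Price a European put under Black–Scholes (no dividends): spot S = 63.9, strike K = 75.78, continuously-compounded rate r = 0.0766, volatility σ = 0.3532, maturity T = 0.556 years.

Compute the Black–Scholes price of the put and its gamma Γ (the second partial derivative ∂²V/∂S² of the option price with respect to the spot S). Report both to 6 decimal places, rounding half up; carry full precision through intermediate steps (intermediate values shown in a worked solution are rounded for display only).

σ√T = 0.3532·√0.556 = 0.263365
d₁ = (ln(S/K) + (r+σ²/2)T) / (σ√T) = (ln(63.9/75.78) + (0.0766+0.3532²/2)·0.556) / 0.263365 = (-0.170515 + 0.077270) / 0.263365 = -0.354052
d₂ = d₁ − σ√T = -0.354052 − 0.263365 = -0.617417
e^{−rT} = e^{−0.0766·0.556} = 0.958305
N(−d₁) = 0.638350,  N(−d₂) = 0.731520
Put price V = K·e^{−rT}·N(−d₂) − S·N(−d₁) = 53.123226 − 40.790565 = 12.332661
φ(d₁) = (1/√(2π))·e^{−d₁²/2} = 0.374705
Γ = φ(d₁) / (S·σ·√T) = 0.022265

price = 12.332661
Γ = 0.022265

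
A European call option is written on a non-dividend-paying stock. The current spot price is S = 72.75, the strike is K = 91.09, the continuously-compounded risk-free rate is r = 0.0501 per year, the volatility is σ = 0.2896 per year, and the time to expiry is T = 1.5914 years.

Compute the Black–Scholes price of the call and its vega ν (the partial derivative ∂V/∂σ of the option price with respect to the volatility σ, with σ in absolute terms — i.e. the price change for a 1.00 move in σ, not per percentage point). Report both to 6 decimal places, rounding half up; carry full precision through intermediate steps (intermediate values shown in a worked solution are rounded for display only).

price = 6.561051
ν = 35.780278

σ√T = 0.2896·√1.5914 = 0.365332
d₁ = (ln(S/K) + (r+σ²/2)T) / (σ√T) = (ln(72.75/91.09) + (0.0501+0.2896²/2)·1.5914) / 0.365332 = (-0.224819 + 0.146463) / 0.365332 = -0.214479
d₂ = d₁ − σ√T = -0.214479 − 0.365332 = -0.579811
e^{−rT} = e^{−0.0501·1.5914} = 0.923366
N(d₁) = 0.415087,  N(d₂) = 0.281021
Call price V = S·N(d₁) − K·e^{−rT}·N(d₂) = 30.197566 − 23.636515 = 6.561051
φ(d₁) = (1/√(2π))·e^{−d₁²/2} = 0.389871
ν = S·φ(d₁)·√T = 35.780278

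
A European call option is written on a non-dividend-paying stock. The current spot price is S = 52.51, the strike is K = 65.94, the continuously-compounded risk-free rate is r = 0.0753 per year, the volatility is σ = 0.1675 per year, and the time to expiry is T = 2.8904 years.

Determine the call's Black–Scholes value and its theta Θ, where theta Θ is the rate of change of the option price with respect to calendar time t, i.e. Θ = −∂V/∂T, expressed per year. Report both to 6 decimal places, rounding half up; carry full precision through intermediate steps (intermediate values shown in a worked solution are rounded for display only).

price = 5.712906
Θ = -2.741248

σ√T = 0.1675·√2.8904 = 0.284770
d₁ = (ln(S/K) + (r+σ²/2)T) / (σ√T) = (ln(52.51/65.94) + (0.0753+0.1675²/2)·2.8904) / 0.284770 = (-0.227742 + 0.258194) / 0.284770 = 0.106937
d₂ = d₁ − σ√T = 0.106937 − 0.284770 = -0.177833
e^{−rT} = e^{−0.0753·2.8904} = 0.804409
N(d₁) = 0.542580,  N(d₂) = 0.429427
Call price V = S·N(d₁) − K·e^{−rT}·N(d₂) = 28.490902 − 22.777996 = 5.712906
φ(d₁) = (1/√(2π))·e^{−d₁²/2} = 0.396668
Θ = −S·φ(d₁)·σ/(2√T) − r·K·e^{−rT}·N(d₂) = −1.026065 − 1.715183 = -2.741248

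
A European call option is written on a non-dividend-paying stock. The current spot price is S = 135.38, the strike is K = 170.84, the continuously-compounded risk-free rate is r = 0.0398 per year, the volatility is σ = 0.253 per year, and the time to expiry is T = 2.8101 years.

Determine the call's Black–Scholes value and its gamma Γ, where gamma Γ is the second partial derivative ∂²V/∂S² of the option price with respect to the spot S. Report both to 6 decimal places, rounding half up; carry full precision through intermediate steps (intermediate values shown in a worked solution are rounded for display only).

σ√T = 0.253·√2.8101 = 0.424113
d₁ = (ln(S/K) + (r+σ²/2)T) / (σ√T) = (ln(135.38/170.84) + (0.0398+0.253²/2)·2.8101) / 0.424113 = (-0.232642 + 0.201778) / 0.424113 = -0.072773
d₂ = d₁ − σ√T = -0.072773 − 0.424113 = -0.496886
e^{−rT} = e^{−0.0398·2.8101} = 0.894186
N(d₁) = 0.470993,  N(d₂) = 0.309635
Call price V = S·N(d₁) − K·e^{−rT}·N(d₂) = 63.763081 − 47.300630 = 16.462451
φ(d₁) = (1/√(2π))·e^{−d₁²/2} = 0.397887
Γ = φ(d₁) / (S·σ·√T) = 0.006930

price = 16.462451
Γ = 0.006930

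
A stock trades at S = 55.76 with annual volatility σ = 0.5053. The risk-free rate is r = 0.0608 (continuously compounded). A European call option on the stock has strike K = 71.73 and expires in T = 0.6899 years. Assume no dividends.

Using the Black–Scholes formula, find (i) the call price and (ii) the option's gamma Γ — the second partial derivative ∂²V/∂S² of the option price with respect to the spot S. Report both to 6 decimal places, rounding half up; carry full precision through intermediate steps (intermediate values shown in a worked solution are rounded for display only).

σ√T = 0.5053·√0.6899 = 0.419703
d₁ = (ln(S/K) + (r+σ²/2)T) / (σ√T) = (ln(55.76/71.73) + (0.0608+0.5053²/2)·0.6899) / 0.419703 = (-0.251852 + 0.130021) / 0.419703 = -0.290279
d₂ = d₁ − σ√T = -0.290279 − 0.419703 = -0.709982
e^{−rT} = e^{−0.0608·0.6899} = 0.958922
N(d₁) = 0.385801,  N(d₂) = 0.238858
Call price V = S·N(d₁) − K·e^{−rT}·N(d₂) = 21.512291 − 16.429451 = 5.082839
φ(d₁) = (1/√(2π))·e^{−d₁²/2} = 0.382484
Γ = φ(d₁) / (S·σ·√T) = 0.016344

price = 5.082839
Γ = 0.016344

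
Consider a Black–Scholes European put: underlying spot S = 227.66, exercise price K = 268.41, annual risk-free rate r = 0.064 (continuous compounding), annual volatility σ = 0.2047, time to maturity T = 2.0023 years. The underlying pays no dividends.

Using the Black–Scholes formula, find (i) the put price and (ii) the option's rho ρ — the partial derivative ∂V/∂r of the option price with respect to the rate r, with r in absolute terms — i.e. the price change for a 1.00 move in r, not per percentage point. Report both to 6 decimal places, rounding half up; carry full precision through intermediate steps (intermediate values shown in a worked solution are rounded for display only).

price = 31.147024
ρ = -286.875363

σ√T = 0.2047·√2.0023 = 0.289656
d₁ = (ln(S/K) + (r+σ²/2)T) / (σ√T) = (ln(227.66/268.41) + (0.064+0.2047²/2)·2.0023) / 0.289656 = (-0.164662 + 0.170097) / 0.289656 = 0.018764
d₂ = d₁ − σ√T = 0.018764 − 0.289656 = -0.270892
e^{−rT} = e^{−0.064·2.0023} = 0.879724
N(−d₁) = 0.492515,  N(−d₂) = 0.606763
Put price V = K·e^{−rT}·N(−d₂) − S·N(−d₁) = 143.272918 − 112.125894 = 31.147024
ρ = −K·T·e^{−rT}·N(−d₂) = -286.875363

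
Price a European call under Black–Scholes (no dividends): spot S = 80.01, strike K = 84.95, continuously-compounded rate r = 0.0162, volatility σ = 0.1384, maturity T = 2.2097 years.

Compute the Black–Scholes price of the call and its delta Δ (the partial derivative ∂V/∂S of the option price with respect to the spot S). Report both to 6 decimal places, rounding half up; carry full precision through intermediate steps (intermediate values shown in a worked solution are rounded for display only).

price = 5.704240
Δ = 0.494277

σ√T = 0.1384·√2.2097 = 0.205732
d₁ = (ln(S/K) + (r+σ²/2)T) / (σ√T) = (ln(80.01/84.95) + (0.0162+0.1384²/2)·2.2097) / 0.205732 = (-0.059911 + 0.056960) / 0.205732 = -0.014345
d₂ = d₁ − σ√T = -0.014345 − 0.205732 = -0.220077
e^{−rT} = e^{−0.0162·2.2097} = 0.964836
N(d₁) = 0.494277,  N(d₂) = 0.412906
Call price V = S·N(d₁) − K·e^{−rT}·N(d₂) = 39.547143 − 33.842903 = 5.704240
Δ = N(d₁) = 0.494277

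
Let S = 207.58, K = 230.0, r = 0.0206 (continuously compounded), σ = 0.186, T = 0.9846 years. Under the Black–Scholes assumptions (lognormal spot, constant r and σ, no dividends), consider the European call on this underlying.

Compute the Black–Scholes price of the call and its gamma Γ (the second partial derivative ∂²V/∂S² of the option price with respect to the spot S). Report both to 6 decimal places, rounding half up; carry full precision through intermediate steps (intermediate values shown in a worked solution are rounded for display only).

price = 8.566375
Γ = 0.009782

σ√T = 0.186·√0.9846 = 0.184562
d₁ = (ln(S/K) + (r+σ²/2)T) / (σ√T) = (ln(207.58/230.0) + (0.0206+0.186²/2)·0.9846) / 0.184562 = (-0.102563 + 0.037314) / 0.184562 = -0.353529
d₂ = d₁ − σ√T = -0.353529 − 0.184562 = -0.538091
e^{−rT} = e^{−0.0206·0.9846} = 0.979922
N(d₁) = 0.361846,  N(d₂) = 0.295257
Call price V = S·N(d₁) − K·e^{−rT}·N(d₂) = 75.111971 − 66.545596 = 8.566375
φ(d₁) = (1/√(2π))·e^{−d₁²/2} = 0.374775
Γ = φ(d₁) / (S·σ·√T) = 0.009782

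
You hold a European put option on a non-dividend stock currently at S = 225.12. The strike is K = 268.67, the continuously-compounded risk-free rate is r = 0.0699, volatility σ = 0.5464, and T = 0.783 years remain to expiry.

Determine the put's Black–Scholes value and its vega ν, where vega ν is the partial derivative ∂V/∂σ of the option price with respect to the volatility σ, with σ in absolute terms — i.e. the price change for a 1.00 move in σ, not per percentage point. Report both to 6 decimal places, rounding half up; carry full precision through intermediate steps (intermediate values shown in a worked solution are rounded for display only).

σ√T = 0.5464·√0.783 = 0.483495
d₁ = (ln(S/K) + (r+σ²/2)T) / (σ√T) = (ln(225.12/268.67) + (0.0699+0.5464²/2)·0.783) / 0.483495 = (-0.176850 + 0.171615) / 0.483495 = -0.010828
d₂ = d₁ − σ√T = -0.010828 − 0.483495 = -0.494322
e^{−rT} = e^{−0.0699·0.783} = 0.946739
N(−d₁) = 0.504320,  N(−d₂) = 0.689461
Put price V = K·e^{−rT}·N(−d₂) − S·N(−d₁) = 175.371488 − 113.532406 = 61.839081
φ(d₁) = (1/√(2π))·e^{−d₁²/2} = 0.398919
ν = S·φ(d₁)·√T = 79.465674

price = 61.839081
ν = 79.465674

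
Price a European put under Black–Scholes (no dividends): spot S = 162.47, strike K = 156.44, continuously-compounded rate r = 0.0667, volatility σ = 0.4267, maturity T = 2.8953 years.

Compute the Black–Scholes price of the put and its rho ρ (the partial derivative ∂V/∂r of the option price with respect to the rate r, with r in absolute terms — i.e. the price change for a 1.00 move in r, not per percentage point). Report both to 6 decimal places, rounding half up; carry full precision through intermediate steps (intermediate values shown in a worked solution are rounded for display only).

price = 26.518650
ρ = -193.393555

σ√T = 0.4267·√2.8953 = 0.726055
d₁ = (ln(S/K) + (r+σ²/2)T) / (σ√T) = (ln(162.47/156.44) + (0.0667+0.4267²/2)·2.8953) / 0.726055 = (0.037821 + 0.456694) / 0.726055 = 0.681099
d₂ = d₁ − σ√T = 0.681099 − 0.726055 = -0.044956
e^{−rT} = e^{−0.0667·2.8953} = 0.824386
N(−d₁) = 0.247904,  N(−d₂) = 0.517929
Put price V = K·e^{−rT}·N(−d₂) − S·N(−d₁) = 66.795688 − 40.277038 = 26.518650
ρ = −K·T·e^{−rT}·N(−d₂) = -193.393555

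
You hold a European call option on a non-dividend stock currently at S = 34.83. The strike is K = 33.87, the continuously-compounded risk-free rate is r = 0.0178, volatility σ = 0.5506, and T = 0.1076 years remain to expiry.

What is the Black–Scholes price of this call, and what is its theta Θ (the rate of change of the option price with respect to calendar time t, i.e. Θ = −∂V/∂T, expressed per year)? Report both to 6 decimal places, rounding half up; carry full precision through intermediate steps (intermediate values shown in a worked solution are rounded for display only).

price = 3.015322
Θ = -11.605656

σ√T = 0.5506·√0.1076 = 0.180610
d₁ = (ln(S/K) + (r+σ²/2)T) / (σ√T) = (ln(34.83/33.87) + (0.0178+0.5506²/2)·0.1076) / 0.180610 = (0.027949 + 0.018225) / 0.180610 = 0.255660
d₂ = d₁ − σ√T = 0.255660 − 0.180610 = 0.075049
e^{−rT} = e^{−0.0178·0.1076} = 0.998087
N(d₁) = 0.600893,  N(d₂) = 0.529912
Call price V = S·N(d₁) − K·e^{−rT}·N(d₂) = 20.929107 − 17.913785 = 3.015322
φ(d₁) = (1/√(2π))·e^{−d₁²/2} = 0.386115
Θ = −S·φ(d₁)·σ/(2√T) − r·K·e^{−rT}·N(d₂) = −11.286791 − 0.318865 = -11.605656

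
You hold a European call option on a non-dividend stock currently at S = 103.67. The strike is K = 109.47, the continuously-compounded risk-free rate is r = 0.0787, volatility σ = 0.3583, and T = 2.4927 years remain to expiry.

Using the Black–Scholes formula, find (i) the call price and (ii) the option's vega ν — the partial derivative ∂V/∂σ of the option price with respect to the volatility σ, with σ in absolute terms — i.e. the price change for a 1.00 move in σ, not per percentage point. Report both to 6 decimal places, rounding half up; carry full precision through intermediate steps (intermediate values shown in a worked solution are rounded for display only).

σ√T = 0.3583·√2.4927 = 0.565694
d₁ = (ln(S/K) + (r+σ²/2)T) / (σ√T) = (ln(103.67/109.47) + (0.0787+0.3583²/2)·2.4927) / 0.565694 = (-0.054438 + 0.356181) / 0.565694 = 0.533402
d₂ = d₁ − σ√T = 0.533402 − 0.565694 = -0.032292
e^{−rT} = e^{−0.0787·2.4927} = 0.821868
N(d₁) = 0.703123,  N(d₂) = 0.487120
Call price V = S·N(d₁) − K·e^{−rT}·N(d₂) = 72.892710 − 43.826102 = 29.066608
φ(d₁) = (1/√(2π))·e^{−d₁²/2} = 0.346041
ν = S·φ(d₁)·√T = 56.639032

price = 29.066608
ν = 56.639032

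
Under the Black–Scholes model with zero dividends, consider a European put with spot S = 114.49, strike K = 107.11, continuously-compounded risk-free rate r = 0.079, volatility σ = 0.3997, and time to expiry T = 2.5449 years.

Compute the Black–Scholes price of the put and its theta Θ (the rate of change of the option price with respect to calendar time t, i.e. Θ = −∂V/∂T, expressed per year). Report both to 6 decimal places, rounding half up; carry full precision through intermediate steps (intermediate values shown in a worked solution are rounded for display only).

σ√T = 0.3997·√2.5449 = 0.637631
d₁ = (ln(S/K) + (r+σ²/2)T) / (σ√T) = (ln(114.49/107.11) + (0.079+0.3997²/2)·2.5449) / 0.637631 = (0.066631 + 0.404334) / 0.637631 = 0.738617
d₂ = d₁ − σ√T = 0.738617 − 0.637631 = 0.100986
e^{−rT} = e^{−0.079·2.5449} = 0.817874
N(−d₁) = 0.230070,  N(−d₂) = 0.459781
Put price V = K·e^{−rT}·N(−d₂) − S·N(−d₁) = 40.277951 − 26.340704 = 13.937248
φ(d₁) = (1/√(2π))·e^{−d₁²/2} = 0.303700
Θ = −S·φ(d₁)·σ/(2√T) + r·K·e^{−rT}·N(−d₂) = −4.355929 + 3.181958 = -1.173970

price = 13.937248
Θ = -1.173970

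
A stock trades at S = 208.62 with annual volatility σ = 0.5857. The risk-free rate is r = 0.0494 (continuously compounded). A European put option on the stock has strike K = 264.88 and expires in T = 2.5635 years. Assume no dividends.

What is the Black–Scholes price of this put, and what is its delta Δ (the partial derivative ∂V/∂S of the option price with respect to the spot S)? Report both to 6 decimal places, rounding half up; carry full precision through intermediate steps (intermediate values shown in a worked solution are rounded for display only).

σ√T = 0.5857·√2.5635 = 0.937760
d₁ = (ln(S/K) + (r+σ²/2)T) / (σ√T) = (ln(208.62/264.88) + (0.0494+0.5857²/2)·2.5635) / 0.937760 = (-0.238762 + 0.566334) / 0.937760 = 0.349313
d₂ = d₁ − σ√T = 0.349313 − 0.937760 = -0.588448
e^{−rT} = e^{−0.0494·2.5635} = 0.881054
N(−d₁) = 0.363427,  N(−d₂) = 0.721884
Put price V = K·e^{−rT}·N(−d₂) − S·N(−d₁) = 168.468577 − 75.818193 = 92.650385
Δ = −N(−d₁) = -0.363427

price = 92.650385
Δ = -0.363427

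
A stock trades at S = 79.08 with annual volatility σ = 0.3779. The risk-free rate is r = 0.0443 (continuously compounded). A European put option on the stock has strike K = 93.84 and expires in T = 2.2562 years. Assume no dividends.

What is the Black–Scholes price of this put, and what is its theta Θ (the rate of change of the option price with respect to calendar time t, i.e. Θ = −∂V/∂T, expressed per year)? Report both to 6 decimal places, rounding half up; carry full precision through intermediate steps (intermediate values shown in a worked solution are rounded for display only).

price = 21.379178
Θ = -1.440849

σ√T = 0.3779·√2.2562 = 0.567630
d₁ = (ln(S/K) + (r+σ²/2)T) / (σ√T) = (ln(79.08/93.84) + (0.0443+0.3779²/2)·2.2562) / 0.567630 = (-0.171131 + 0.261052) / 0.567630 = 0.158414
d₂ = d₁ − σ√T = 0.158414 − 0.567630 = -0.409216
e^{−rT} = e^{−0.0443·2.2562} = 0.904883
N(−d₁) = 0.437065,  N(−d₂) = 0.658810
Put price V = K·e^{−rT}·N(−d₂) − S·N(−d₁) = 55.942300 − 34.563123 = 21.379178
φ(d₁) = (1/√(2π))·e^{−d₁²/2} = 0.393968
Θ = −S·φ(d₁)·σ/(2√T) + r·K·e^{−rT}·N(−d₂) = −3.919093 + 2.478244 = -1.440849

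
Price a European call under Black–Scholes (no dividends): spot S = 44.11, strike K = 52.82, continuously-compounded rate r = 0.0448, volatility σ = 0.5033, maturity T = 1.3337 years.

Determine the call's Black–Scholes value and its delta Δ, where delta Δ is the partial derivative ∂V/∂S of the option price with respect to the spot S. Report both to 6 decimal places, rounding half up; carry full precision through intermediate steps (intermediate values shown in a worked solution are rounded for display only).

σ√T = 0.5033·√1.3337 = 0.581241
d₁ = (ln(S/K) + (r+σ²/2)T) / (σ√T) = (ln(44.11/52.82) + (0.0448+0.5033²/2)·1.3337) / 0.581241 = (-0.180203 + 0.228670) / 0.581241 = 0.083385
d₂ = d₁ − σ√T = 0.083385 − 0.581241 = -0.497856
e^{−rT} = e^{−0.0448·1.3337} = 0.942000
N(d₁) = 0.533227,  N(d₂) = 0.309293
Call price V = S·N(d₁) − K·e^{−rT}·N(d₂) = 23.520655 − 15.389316 = 8.131339
Δ = N(d₁) = 0.533227

price = 8.131339
Δ = 0.533227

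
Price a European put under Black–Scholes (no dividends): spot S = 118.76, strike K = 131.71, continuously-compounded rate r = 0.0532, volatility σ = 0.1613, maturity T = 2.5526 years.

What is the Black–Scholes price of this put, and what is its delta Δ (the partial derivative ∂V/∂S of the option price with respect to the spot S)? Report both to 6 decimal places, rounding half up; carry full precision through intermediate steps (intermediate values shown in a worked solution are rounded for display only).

price = 10.188636
Δ = -0.399674

σ√T = 0.1613·√2.5526 = 0.257707
d₁ = (ln(S/K) + (r+σ²/2)T) / (σ√T) = (ln(118.76/131.71) + (0.0532+0.1613²/2)·2.5526) / 0.257707 = (-0.103498 + 0.169005) / 0.257707 = 0.254191
d₂ = d₁ − σ√T = 0.254191 − 0.257707 = -0.003515
e^{−rT} = e^{−0.0532·2.5526} = 0.873019
N(−d₁) = 0.399674,  N(−d₂) = 0.501402
Put price V = K·e^{−rT}·N(−d₂) − S·N(−d₁) = 57.653906 − 47.465270 = 10.188636
Δ = −N(−d₁) = -0.399674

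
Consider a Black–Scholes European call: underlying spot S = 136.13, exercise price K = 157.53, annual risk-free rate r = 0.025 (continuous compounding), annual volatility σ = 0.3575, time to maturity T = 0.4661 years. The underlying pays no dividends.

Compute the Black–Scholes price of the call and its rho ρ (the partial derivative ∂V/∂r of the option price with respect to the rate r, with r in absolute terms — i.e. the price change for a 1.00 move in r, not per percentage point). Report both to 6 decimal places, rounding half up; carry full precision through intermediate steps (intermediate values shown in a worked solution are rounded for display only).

σ√T = 0.3575·√0.4661 = 0.244071
d₁ = (ln(S/K) + (r+σ²/2)T) / (σ√T) = (ln(136.13/157.53) + (0.025+0.3575²/2)·0.4661) / 0.244071 = (-0.146006 + 0.041438) / 0.244071 = -0.428433
d₂ = d₁ − σ√T = -0.428433 − 0.244071 = -0.672503
e^{−rT} = e^{−0.025·0.4661} = 0.988415
N(d₁) = 0.334168,  N(d₂) = 0.250632
Call price V = S·N(d₁) − K·e^{−rT}·N(d₂) = 45.490298 − 39.024609 = 6.465689
ρ = K·T·e^{−rT}·N(d₂) = 18.189370

price = 6.465689
ρ = 18.189370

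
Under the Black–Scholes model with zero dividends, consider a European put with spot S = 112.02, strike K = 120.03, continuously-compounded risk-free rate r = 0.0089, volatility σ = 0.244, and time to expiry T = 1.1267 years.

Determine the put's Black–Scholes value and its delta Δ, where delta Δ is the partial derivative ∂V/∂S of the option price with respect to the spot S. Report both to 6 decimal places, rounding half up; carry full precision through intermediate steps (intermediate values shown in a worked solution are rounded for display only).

σ√T = 0.244·√1.1267 = 0.258997
d₁ = (ln(S/K) + (r+σ²/2)T) / (σ√T) = (ln(112.02/120.03) + (0.0089+0.244²/2)·1.1267) / 0.258997 = (-0.069064 + 0.043567) / 0.258997 = -0.098446
d₂ = d₁ − σ√T = -0.098446 − 0.258997 = -0.357442
e^{−rT} = e^{−0.0089·1.1267} = 0.990022
N(−d₁) = 0.539211,  N(−d₂) = 0.639620
Put price V = K·e^{−rT}·N(−d₂) − S·N(−d₁) = 76.007526 − 60.402386 = 15.605139
Δ = −N(−d₁) = -0.539211

price = 15.605139
Δ = -0.539211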